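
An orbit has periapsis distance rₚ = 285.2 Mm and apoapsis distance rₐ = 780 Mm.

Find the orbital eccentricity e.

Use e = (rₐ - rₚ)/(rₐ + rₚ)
rₚ = 285.2 Mm = 2.852 × 10^8 m
rₐ = 780 Mm = 7.8 × 10^8 m
rₐ − rₚ = 4.948 × 10^8 m
rₐ + rₚ = 1.0652 × 10^9 m
e = (rₐ − rₚ)/(rₐ + rₚ) = 0.464514

Final answer: e = 0.4645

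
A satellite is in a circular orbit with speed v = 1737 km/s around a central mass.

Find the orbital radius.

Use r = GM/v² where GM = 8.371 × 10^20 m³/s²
v = 1737 km/s = 1.737 × 10^6 m/s
GM = 8.371 × 10^20 m³/s²
v² = 3.01717 × 10^12 m²/s²
r = GM/v² = (8.371 × 10^20) / (3.01717 × 10^12) = 2.77446 × 10^8 m ≈ 277.4 Mm

Final answer: 277.4 Mm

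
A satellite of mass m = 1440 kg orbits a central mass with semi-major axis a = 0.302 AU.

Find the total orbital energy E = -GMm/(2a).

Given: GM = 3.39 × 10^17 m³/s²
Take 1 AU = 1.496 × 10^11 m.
a = 0.302 AU = 4.51792 × 10^10 m
GM = 3.39 × 10^17 m³/s²
2a = 9.03584 × 10^10 m
GMm = 3.39 × 10^17 × 1440 = 4.8816 × 10^20 m³·kg/s²
E = −GMm/(2a) = -5.40249 × 10^9 J ≈ -5.402 GJ

Final answer: -5.402 GJ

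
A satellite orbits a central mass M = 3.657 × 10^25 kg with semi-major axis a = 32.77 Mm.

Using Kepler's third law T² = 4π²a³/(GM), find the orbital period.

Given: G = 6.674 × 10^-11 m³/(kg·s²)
M = 3.657 × 10^25 kg
GM = G × M = 6.674 × 10^-11 × 3.657 × 10^25 = 2.44068 × 10^15 m³/s²
a = 32.77 Mm = 3.277 × 10^7 m
a³ = 3.51908 × 10^22 m³
T = 2π √(a³/GM) = 2π √((3.51908 × 10^22) / (2.44068 × 10^15)) = 2π × 3797.16 s
T = 23858.3 s ≈ 6.627 hours

Final answer: 6.627 hours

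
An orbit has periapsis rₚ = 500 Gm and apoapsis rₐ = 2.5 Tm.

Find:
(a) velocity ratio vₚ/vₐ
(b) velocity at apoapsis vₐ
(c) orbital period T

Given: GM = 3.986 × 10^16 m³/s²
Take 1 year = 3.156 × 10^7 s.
rₚ = 500 Gm = 5 × 10^11 m
rₐ = 2.5 Tm = 2.5 × 10^12 m
GM = 3.986 × 10^16 m³/s²
a = (rₚ + rₐ)/2 = 1.5 × 10^12 m
e = (rₐ − rₚ)/(rₐ + rₚ) = (2 × 10^12) / (3 × 10^12) = 0.666667
(a) vₚ/vₐ = rₐ/rₚ (angular momentum) = (2.5 × 10^12) / (5 × 10^11) = 5 ≈ 5
(b) vₐ² = GM (2/rₐ − 1/a) = 3.986 × 10^16 × (8 × 10^-13 − 6.66667 × 10^-13) = 5314.67 m²/s²;  vₐ = 72.9018 m/s ≈ 72.9 m/s
(c) a³ = 3.375 × 10^36 m³;  T = 2π √(a³/GM) = 2π × 9.2017 × 10^9 s = 5.7816 × 10^10 s ≈ 1832 years

Final answer:
(a) velocity ratio vₚ/vₐ = 5
(b) velocity at apoapsis vₐ = 72.9 m/s
(c) orbital period T = 1832 years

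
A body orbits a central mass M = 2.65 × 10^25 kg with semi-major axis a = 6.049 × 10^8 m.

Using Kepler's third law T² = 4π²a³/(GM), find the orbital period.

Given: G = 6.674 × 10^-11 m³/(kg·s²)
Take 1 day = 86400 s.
M = 2.65 × 10^25 kg
GM = G × M = 6.674 × 10^-11 × 2.65 × 10^25 = 1.76861 × 10^15 m³/s²
a = 6.049 × 10^8 m
a³ = 2.21335 × 10^26 m³
T = 2π √(a³/GM) = 2π √((2.21335 × 10^26) / (1.76861 × 10^15)) = 2π × 353760 s
T = 2.22274 × 10^6 s ≈ 25.73 days

Final answer: 25.73 days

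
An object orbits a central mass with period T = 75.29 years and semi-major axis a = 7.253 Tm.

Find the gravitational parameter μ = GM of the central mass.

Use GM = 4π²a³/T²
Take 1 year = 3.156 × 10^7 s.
T = 75.29 years = 2.37615 × 10^9 s
a = 7.253 Tm = 7.253 × 10^12 m
a³ = 3.81551 × 10^38 m³
T² = 5.6461 × 10^18 s²
GM = 4π² × (3.81551 × 10^38) / (5.6461 × 10^18) = 2.66787 × 10^21 m³/s²
GM ≈ 2.668 × 10^21 m³/s²

Final answer: GM = 2.668 × 10^21 m³/s²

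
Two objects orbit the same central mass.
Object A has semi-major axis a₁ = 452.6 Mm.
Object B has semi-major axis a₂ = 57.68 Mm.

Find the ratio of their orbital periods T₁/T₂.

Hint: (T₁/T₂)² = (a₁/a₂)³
a₁ = 452.6 Mm = 4.526 × 10^8 m
a₂ = 57.68 Mm = 5.768 × 10^7 m
a₁/a₂ = 7.84674
T₁/T₂ = (a₁/a₂)^(3/2) = (7.84674)^1.5 = 21.9803

Final answer: T₁/T₂ = 21.98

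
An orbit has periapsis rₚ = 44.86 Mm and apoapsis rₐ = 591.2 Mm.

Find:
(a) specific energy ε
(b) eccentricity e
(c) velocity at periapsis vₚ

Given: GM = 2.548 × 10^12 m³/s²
rₚ = 44.86 Mm = 4.486 × 10^7 m
rₐ = 591.2 Mm = 5.912 × 10^8 m
GM = 2.548 × 10^12 m³/s²
a = (rₚ + rₐ)/2 = 3.1803 × 10^8 m
e = (rₐ − rₚ)/(rₐ + rₚ) = (5.4634 × 10^8) / (6.3606 × 10^8) = 0.858944
(a) 2a = 6.3606 × 10^8 m;  ε = −GM/(2a) = -4005.91 J/kg ≈ -4.006 kJ/kg
(b) e = 0.858944 ≈ 0.8589
(c) vₚ² = GM (2/rₚ − 1/a) = 2.548 × 10^12 × (4.45831 × 10^-8 − 3.14436 × 10^-9) = 105586 m²/s²;  vₚ = 324.94 m/s ≈ 324.9 m/s

Final answer:
(a) specific energy ε = -4.006 kJ/kg
(b) eccentricity e = 0.8589
(c) velocity at periapsis vₚ = 324.9 m/s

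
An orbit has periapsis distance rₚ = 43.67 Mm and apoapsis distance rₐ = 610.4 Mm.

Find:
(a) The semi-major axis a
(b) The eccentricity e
rₚ = 43.67 Mm = 4.367 × 10^7 m
rₐ = 610.4 Mm = 6.104 × 10^8 m
(a) a = (rₚ + rₐ)/2 = 3.27035 × 10^8 m ≈ 327 Mm
(b) e = (rₐ − rₚ)/(rₐ + rₚ) = (5.6673 × 10^8) / (6.5407 × 10^8) = 0.866467

Final answer:
(a) a = 327 Mm
(b) e = 0.8665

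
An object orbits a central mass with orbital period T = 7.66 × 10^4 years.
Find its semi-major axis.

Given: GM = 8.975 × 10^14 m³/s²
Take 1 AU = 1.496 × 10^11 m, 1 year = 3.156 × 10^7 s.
T = 7.66 × 10^4 years = 2.4175 × 10^12 s
GM = 8.975 × 10^14 m³/s²
Kepler's third law: a³ = GM T² / (4π²)
T² = 5.84429 × 10^24 s²
a³ = (8.975 × 10^14) × (5.84429 × 10^24) / (4π²) = 1.32864 × 10^38 m³
a = (a³)^(1/3) = 5.10272 × 10^12 m ≈ 34.11 AU

Final answer: 34.11 AU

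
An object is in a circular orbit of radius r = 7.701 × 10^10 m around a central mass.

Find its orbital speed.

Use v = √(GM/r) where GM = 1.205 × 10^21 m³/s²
r = 7.701 × 10^10 m
GM = 1.205 × 10^21 m³/s²
GM/r = (1.205 × 10^21) / (7.701 × 10^10) = 1.56473 × 10^10 m²/s²
v = √(GM/r) = 125089 m/s ≈ 125.1 km/s

Final answer: 125.1 km/s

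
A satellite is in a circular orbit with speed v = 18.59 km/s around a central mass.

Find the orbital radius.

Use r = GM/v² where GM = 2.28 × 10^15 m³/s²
v = 18.59 km/s = 18590 m/s
GM = 2.28 × 10^15 m³/s²
v² = 3.45588 × 10^8 m²/s²
r = GM/v² = (2.28 × 10^15) / (3.45588 × 10^8) = 6.59745 × 10^6 m ≈ 6.597 Mm

Final answer: 6.597 Mm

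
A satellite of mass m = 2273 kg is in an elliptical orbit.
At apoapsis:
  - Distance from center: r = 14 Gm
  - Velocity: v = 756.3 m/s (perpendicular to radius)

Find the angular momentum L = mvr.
r = 14 Gm = 1.4 × 10^10 m
v = 756.3 m/s
vr = 756.3 × 1.4 × 10^10 = 1.05882 × 10^13 m²/s
L = m × vr = 2273 × 1.05882 × 10^13 = 2.4067 × 10^16 kg·m²/s ≈ 2.407 × 10^16 kg·m²/s

Final answer: L = 2.407 × 10^16 kg·m²/s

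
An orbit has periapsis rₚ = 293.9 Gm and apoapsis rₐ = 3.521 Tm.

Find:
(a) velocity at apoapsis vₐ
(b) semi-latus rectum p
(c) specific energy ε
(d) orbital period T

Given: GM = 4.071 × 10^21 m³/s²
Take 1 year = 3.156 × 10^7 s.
rₚ = 293.9 Gm = 2.939 × 10^11 m
rₐ = 3.521 Tm = 3.521 × 10^12 m
GM = 4.071 × 10^21 m³/s²
a = (rₚ + rₐ)/2 = 1.90745 × 10^12 m
e = (rₐ − rₚ)/(rₐ + rₚ) = (3.2271 × 10^12) / (3.8149 × 10^12) = 0.84592
(a) vₐ² = GM (2/rₐ − 1/a) = 4.071 × 10^21 × (5.6802 × 10^-13 − 5.2426 × 10^-13) = 1.78148 × 10^8 m²/s²;  vₐ = 13347.2 m/s ≈ 13.35 km/s
(b) 1 − e² = 0.284419;  p = a(1 − e²) = 1.90745 × 10^12 × 0.284419 = 5.42516 × 10^11 m ≈ 542.5 Gm
(c) 2a = 3.8149 × 10^12 m;  ε = −GM/(2a) = -1.06713 × 10^9 J/kg ≈ -1.067 GJ/kg
(d) a³ = 6.94 × 10^36 m³;  T = 2π √(a³/GM) = 2π × 4.12885 × 10^7 s = 2.59423 × 10^8 s ≈ 8.22 years

Final answer:
(a) velocity at apoapsis vₐ = 13.35 km/s
(b) semi-latus rectum p = 542.5 Gm
(c) specific energy ε = -1.067 GJ/kg
(d) orbital period T = 8.22 years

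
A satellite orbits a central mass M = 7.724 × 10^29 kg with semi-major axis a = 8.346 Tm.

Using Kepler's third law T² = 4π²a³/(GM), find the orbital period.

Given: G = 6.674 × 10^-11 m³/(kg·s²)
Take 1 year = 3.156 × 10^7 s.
M = 7.724 × 10^29 kg
GM = G × M = 6.674 × 10^-11 × 7.724 × 10^29 = 5.155 × 10^19 m³/s²
a = 8.346 Tm = 8.346 × 10^12 m
a³ = 5.81347 × 10^38 m³
T = 2π √(a³/GM) = 2π √((5.81347 × 10^38) / (5.155 × 10^19)) = 2π × 3.35818 × 10^9 s
T = 2.11 × 10^10 s ≈ 668.6 years

Final answer: 668.6 years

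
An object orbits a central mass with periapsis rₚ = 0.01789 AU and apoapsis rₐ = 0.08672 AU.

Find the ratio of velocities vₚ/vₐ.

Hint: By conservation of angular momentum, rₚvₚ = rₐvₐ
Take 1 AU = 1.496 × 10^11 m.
rₚ = 0.01789 AU = 2.67634 × 10^9 m
rₐ = 0.08672 AU = 1.29733 × 10^10 m
rₚvₚ = rₐvₐ  ⇒  vₚ/vₐ = rₐ/rₚ
vₚ/vₐ = (1.29733 × 10^10) / (2.67634 × 10^9) = 4.8474

Final answer: vₚ/vₐ = 4.847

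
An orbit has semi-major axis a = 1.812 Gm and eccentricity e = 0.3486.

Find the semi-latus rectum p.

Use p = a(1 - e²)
a = 1.812 Gm = 1.812 × 10^9 m
e = 0.3486,  e² = 0.121522,  1 − e² = 0.878478
p = a(1 − e²) = 1.812 × 10^9 m × 0.878478 = 1.5918 × 10^9 m ≈ 1.592 Gm

Final answer: p = 1.592 Gm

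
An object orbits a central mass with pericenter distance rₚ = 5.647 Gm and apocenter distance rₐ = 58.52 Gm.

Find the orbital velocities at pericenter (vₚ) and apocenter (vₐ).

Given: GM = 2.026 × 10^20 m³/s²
rₚ = 5.647 Gm = 5.647 × 10^9 m
rₐ = 58.52 Gm = 5.852 × 10^10 m
GM = 2.026 × 10^20 m³/s²
a = (rₚ + rₐ)/2 = 3.20835 × 10^10 m
Vis-viva: v² = GM (2/r − 1/a)
vₚ² = 2.026 × 10^20 × (3.5417 × 10^-10 − 3.11687 × 10^-11) = 6.54401 × 10^10 m²/s²
vₚ = 255813 m/s ≈ 255.8 km/s
vₐ² = 2.026 × 10^20 × (3.41763 × 10^-11 − 3.11687 × 10^-11) = 6.09356 × 10^8 m²/s²
vₐ = 24685.1 m/s ≈ 24.69 km/s

Final answer: vₚ = 255.8 km/s, vₐ = 24.69 km/s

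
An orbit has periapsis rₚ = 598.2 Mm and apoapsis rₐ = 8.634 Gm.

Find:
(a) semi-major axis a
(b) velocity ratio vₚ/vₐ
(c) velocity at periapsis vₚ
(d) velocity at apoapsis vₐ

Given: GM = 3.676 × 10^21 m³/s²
rₚ = 598.2 Mm = 5.982 × 10^8 m
rₐ = 8.634 Gm = 8.634 × 10^9 m
GM = 3.676 × 10^21 m³/s²
a = (rₚ + rₐ)/2 = 4.6161 × 10^9 m
e = (rₐ − rₚ)/(rₐ + rₚ) = (8.0358 × 10^9) / (9.2322 × 10^9) = 0.87041
(a) a = 4.6161 × 10^9 m ≈ 4.616 Gm
(b) vₚ/vₐ = rₐ/rₚ (angular momentum) = (8.634 × 10^9) / (5.982 × 10^8) = 14.4333 ≈ 14.43
(c) vₚ² = GM (2/rₚ − 1/a) = 3.676 × 10^21 × (3.34336 × 10^-9 − 2.16633 × 10^-10) = 1.14939 × 10^13 m²/s²;  vₚ = 3.39026 × 10^6 m/s ≈ 3390 km/s
(d) vₐ² = GM (2/rₐ − 1/a) = 3.676 × 10^21 × (2.31642 × 10^-10 − 2.16633 × 10^-10) = 5.5174 × 10^10 m²/s²;  vₐ = 234892 m/s ≈ 234.9 km/s

Final answer:
(a) semi-major axis a = 4.616 Gm
(b) velocity ratio vₚ/vₐ = 14.43
(c) velocity at periapsis vₚ = 3390 km/s
(d) velocity at apoapsis vₐ = 234.9 km/s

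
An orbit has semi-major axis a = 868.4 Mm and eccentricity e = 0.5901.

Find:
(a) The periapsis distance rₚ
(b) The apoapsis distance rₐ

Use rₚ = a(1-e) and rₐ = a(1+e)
a = 868.4 Mm = 8.684 × 10^8 m
e = 0.5901:  1 − e = 0.4099,  1 + e = 1.5901
(a) rₚ = a(1 − e) = 8.684 × 10^8 m × 0.4099 = 3.55957 × 10^8 m ≈ 356 Mm
(b) rₐ = a(1 + e) = 8.684 × 10^8 m × 1.5901 = 1.38084 × 10^9 m ≈ 1.381 Gm

Final answer:
(a) rₚ = 356 Mm
(b) rₐ = 1.381 Gm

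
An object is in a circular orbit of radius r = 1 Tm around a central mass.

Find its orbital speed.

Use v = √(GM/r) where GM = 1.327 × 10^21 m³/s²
r = 1 Tm = 1 × 10^12 m
GM = 1.327 × 10^21 m³/s²
GM/r = (1.327 × 10^21) / (1 × 10^12) = 1.327 × 10^9 m²/s²
v = √(GM/r) = 36428 m/s ≈ 36.43 km/s

Final answer: 36.43 km/s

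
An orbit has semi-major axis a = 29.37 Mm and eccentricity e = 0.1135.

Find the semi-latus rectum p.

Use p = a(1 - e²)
a = 29.37 Mm = 2.937 × 10^7 m
e = 0.1135,  e² = 0.0128823,  1 − e² = 0.987118
p = a(1 − e²) = 2.937 × 10^7 m × 0.987118 = 2.89916 × 10^7 m ≈ 28.99 Mm

Final answer: p = 28.99 Mm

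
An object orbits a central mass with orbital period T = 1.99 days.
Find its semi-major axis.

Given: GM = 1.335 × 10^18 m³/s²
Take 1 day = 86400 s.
T = 1.99 days = 171936 s
GM = 1.335 × 10^18 m³/s²
Kepler's third law: a³ = GM T² / (4π²)
T² = 2.9562 × 10^10 s²
a³ = (1.335 × 10^18) × (2.9562 × 10^10) / (4π²) = 9.99667 × 10^26 m³
a = (a³)^(1/3) = 9.99889 × 10^8 m ≈ 999.9 Mm

Final answer: 999.9 Mm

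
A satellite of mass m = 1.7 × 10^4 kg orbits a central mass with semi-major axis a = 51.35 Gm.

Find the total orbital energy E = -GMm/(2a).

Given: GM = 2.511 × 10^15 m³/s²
a = 51.35 Gm = 5.135 × 10^10 m
GM = 2.511 × 10^15 m³/s²
2a = 1.027 × 10^11 m
GMm = 2.511 × 10^15 × 17000 = 4.2687 × 10^19 m³·kg/s²
E = −GMm/(2a) = -4.15648 × 10^8 J ≈ -415.6 MJ

Final answer: -415.6 MJ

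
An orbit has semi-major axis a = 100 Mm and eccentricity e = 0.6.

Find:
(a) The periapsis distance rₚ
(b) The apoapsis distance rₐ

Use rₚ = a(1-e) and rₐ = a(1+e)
a = 100 Mm = 1 × 10^8 m
e = 0.6:  1 − e = 0.4,  1 + e = 1.6
(a) rₚ = a(1 − e) = 1 × 10^8 m × 0.4 = 4 × 10^7 m ≈ 40 Mm
(b) rₐ = a(1 + e) = 1 × 10^8 m × 1.6 = 1.6 × 10^8 m ≈ 160 Mm

Final answer:
(a) rₚ = 40 Mm
(b) rₐ = 160 Mm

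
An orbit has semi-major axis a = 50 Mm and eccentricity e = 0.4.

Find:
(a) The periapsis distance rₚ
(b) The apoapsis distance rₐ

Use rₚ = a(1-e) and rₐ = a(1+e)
a = 50 Mm = 5 × 10^7 m
e = 0.4:  1 − e = 0.6,  1 + e = 1.4
(a) rₚ = a(1 − e) = 5 × 10^7 m × 0.6 = 3 × 10^7 m ≈ 30 Mm
(b) rₐ = a(1 + e) = 5 × 10^7 m × 1.4 = 7 × 10^7 m ≈ 70 Mm

Final answer:
(a) rₚ = 30 Mm
(b) rₐ = 70 Mm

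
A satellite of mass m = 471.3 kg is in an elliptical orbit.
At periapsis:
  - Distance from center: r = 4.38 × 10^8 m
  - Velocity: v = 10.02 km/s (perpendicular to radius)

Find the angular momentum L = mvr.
r = 4.38 × 10^8 m
v = 10.02 km/s = 10020 m/s
vr = 10020 × 4.38 × 10^8 = 4.38876 × 10^12 m²/s
L = m × vr = 471.3 × 4.38876 × 10^12 = 2.06842 × 10^15 kg·m²/s ≈ 2.068 × 10^15 kg·m²/s

Final answer: L = 2.068 × 10^15 kg·m²/s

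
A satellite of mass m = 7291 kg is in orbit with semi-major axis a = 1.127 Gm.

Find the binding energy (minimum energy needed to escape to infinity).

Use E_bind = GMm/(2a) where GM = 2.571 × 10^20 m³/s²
a = 1.127 Gm = 1.127 × 10^9 m
GM = 2.571 × 10^20 m³/s²
m = 7291 kg
GMm = 2.571 × 10^20 × 7291 = 1.87452 × 10^24 m³·kg/s²
2a = 2.254 × 10^9 m
E_bind = GMm/(2a) = 8.3164 × 10^14 J ≈ 831.6 TJ

Final answer: 831.6 TJ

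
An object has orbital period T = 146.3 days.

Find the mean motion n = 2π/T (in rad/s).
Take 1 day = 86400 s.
T = 146.3 days = 1.26403 × 10^7 s
n = 2π / (1.26403 × 10^7 s) = 4.97075 × 10^-7 rad/s ≈ 4.971 × 10^-7 rad/s

Final answer: n = 4.971 × 10^-7 rad/s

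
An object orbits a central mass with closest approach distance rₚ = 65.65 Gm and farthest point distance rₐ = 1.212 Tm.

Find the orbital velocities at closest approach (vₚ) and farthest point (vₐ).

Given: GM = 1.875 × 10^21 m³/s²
rₚ = 65.65 Gm = 6.565 × 10^10 m
rₐ = 1.212 Tm = 1.212 × 10^12 m
GM = 1.875 × 10^21 m³/s²
a = (rₚ + rₐ)/2 = 6.38825 × 10^11 m
Vis-viva: v² = GM (2/r − 1/a)
vₚ² = 1.875 × 10^21 × (3.04646 × 10^-11 − 1.56537 × 10^-12) = 5.4186 × 10^10 m²/s²
vₚ = 232779 m/s ≈ 232.8 km/s
vₐ² = 1.875 × 10^21 × (1.65017 × 10^-12 − 1.56537 × 10^-12) = 1.58983 × 10^8 m²/s²
vₐ = 12608.9 m/s ≈ 12.61 km/s

Final answer: vₚ = 232.8 km/s, vₐ = 12.61 km/s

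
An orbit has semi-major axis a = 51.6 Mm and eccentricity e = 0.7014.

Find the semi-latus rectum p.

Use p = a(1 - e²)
a = 51.6 Mm = 5.16 × 10^7 m
e = 0.7014,  e² = 0.491962,  1 − e² = 0.508038
p = a(1 − e²) = 5.16 × 10^7 m × 0.508038 = 2.62148 × 10^7 m ≈ 26.21 Mm

Final answer: p = 26.21 Mm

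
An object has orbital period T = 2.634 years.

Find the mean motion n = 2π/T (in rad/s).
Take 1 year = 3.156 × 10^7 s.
T = 2.634 years = 8.3129 × 10^7 s
n = 2π / (8.3129 × 10^7 s) = 7.55835 × 10^-8 rad/s ≈ 7.558 × 10^-8 rad/s

Final answer: n = 7.558 × 10^-8 rad/s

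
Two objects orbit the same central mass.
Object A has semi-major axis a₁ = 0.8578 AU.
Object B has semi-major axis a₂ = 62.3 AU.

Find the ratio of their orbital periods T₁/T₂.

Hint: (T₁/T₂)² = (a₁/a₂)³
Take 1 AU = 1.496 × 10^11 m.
a₁ = 0.8578 AU = 1.28327 × 10^11 m
a₂ = 62.3 AU = 9.32008 × 10^12 m
a₁/a₂ = 0.0137689
T₁/T₂ = (a₁/a₂)^(3/2) = (0.0137689)^1.5 = 0.00161565

Final answer: T₁/T₂ = 0.001616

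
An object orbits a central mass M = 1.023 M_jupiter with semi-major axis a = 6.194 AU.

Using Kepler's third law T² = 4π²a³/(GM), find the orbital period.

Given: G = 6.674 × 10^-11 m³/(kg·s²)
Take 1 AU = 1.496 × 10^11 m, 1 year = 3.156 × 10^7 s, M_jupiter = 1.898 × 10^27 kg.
M = 1.023 M_jupiter = 1.94165 × 10^27 kg
GM = G × M = 6.674 × 10^-11 × 1.94165 × 10^27 = 1.29586 × 10^17 m³/s²
a = 6.194 AU = 9.26622 × 10^11 m
a³ = 7.95625 × 10^35 m³
T = 2π √(a³/GM) = 2π √((7.95625 × 10^35) / (1.29586 × 10^17)) = 2π × 2.47785 × 10^9 s
T = 1.55688 × 10^10 s ≈ 493.3 years

Final answer: 493.3 years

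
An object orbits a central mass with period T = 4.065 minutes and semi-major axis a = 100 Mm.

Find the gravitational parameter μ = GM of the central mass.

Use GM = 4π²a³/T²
T = 4.065 minutes = 243.9 s
a = 100 Mm = 1 × 10^8 m
a³ = 1 × 10^24 m³
T² = 59487.2 s²
GM = 4π² × (1 × 10^24) / 59487.2 = 6.63645 × 10^20 m³/s²
GM ≈ 6.636 × 10^20 m³/s²

Final answer: GM = 6.636 × 10^20 m³/s²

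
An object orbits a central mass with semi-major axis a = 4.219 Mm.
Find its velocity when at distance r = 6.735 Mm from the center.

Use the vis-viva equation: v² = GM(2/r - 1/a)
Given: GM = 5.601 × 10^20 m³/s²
a = 4.219 Mm = 4.219 × 10^6 m
r = 6.735 Mm = 6.735 × 10^6 m
GM = 5.601 × 10^20 m³/s²
2/r − 1/a = 2.96956 × 10^-7 − 2.37023 × 10^-7 = 5.99332 × 10^-8 m⁻¹
v² = GM (2/r − 1/a) = 3.35686 × 10^13 m²/s²
v = 5.79384 × 10^6 m/s ≈ 5794 km/s

Final answer: 5794 km/s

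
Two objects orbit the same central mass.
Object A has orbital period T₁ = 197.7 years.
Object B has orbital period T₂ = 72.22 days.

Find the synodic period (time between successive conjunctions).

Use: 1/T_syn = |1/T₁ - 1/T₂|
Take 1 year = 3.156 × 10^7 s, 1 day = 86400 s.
T₁ = 197.7 years = 6.23941 × 10^9 s
T₂ = 72.22 days = 6.23981 × 10^6 s
1/T₁ = 1.60272 × 10^-10 s⁻¹
1/T₂ = 1.60261 × 10^-7 s⁻¹
|1/T₁ − 1/T₂| = 1.60101 × 10^-7 s⁻¹
T_syn = 1 / |1/T₁ − 1/T₂| = 6.24605 × 10^6 s ≈ 72.29 days

Final answer: T_syn = 72.29 days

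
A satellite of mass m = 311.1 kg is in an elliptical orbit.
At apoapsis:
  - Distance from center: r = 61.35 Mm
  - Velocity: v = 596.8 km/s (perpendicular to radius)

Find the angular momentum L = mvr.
r = 61.35 Mm = 6.135 × 10^7 m
v = 596.8 km/s = 596800 m/s
vr = 596800 × 6.135 × 10^7 = 3.66137 × 10^13 m²/s
L = m × vr = 311.1 × 3.66137 × 10^13 = 1.13905 × 10^16 kg·m²/s ≈ 1.139 × 10^16 kg·m²/s

Final answer: L = 1.139 × 10^16 kg·m²/s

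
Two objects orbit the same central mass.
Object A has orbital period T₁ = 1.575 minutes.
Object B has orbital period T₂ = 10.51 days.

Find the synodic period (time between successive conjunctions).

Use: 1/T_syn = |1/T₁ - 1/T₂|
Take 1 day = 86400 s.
T₁ = 1.575 minutes = 94.5 s
T₂ = 10.51 days = 908064 s
1/T₁ = 0.010582 s⁻¹
1/T₂ = 1.10124 × 10^-6 s⁻¹
|1/T₁ − 1/T₂| = 0.0105809 s⁻¹
T_syn = 1 / |1/T₁ − 1/T₂| = 94.5098 s ≈ 1.575 minutes

Final answer: T_syn = 1.575 minutes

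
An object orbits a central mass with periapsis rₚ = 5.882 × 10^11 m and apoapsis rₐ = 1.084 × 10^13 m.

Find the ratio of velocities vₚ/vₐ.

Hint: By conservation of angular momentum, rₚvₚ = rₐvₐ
rₚ = 5.882 × 10^11 m
rₐ = 1.084 × 10^13 m
rₚvₚ = rₐvₐ  ⇒  vₚ/vₐ = rₐ/rₚ
vₚ/vₐ = (1.084 × 10^13) / (5.882 × 10^11) = 18.4291

Final answer: vₚ/vₐ = 18.43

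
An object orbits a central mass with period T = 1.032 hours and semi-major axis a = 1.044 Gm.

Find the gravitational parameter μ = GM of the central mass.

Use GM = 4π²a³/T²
T = 1.032 hours = 3715.2 s
a = 1.044 Gm = 1.044 × 10^9 m
a³ = 1.13789 × 10^27 m³
T² = 1.38027 × 10^7 s²
GM = 4π² × (1.13789 × 10^27) / (1.38027 × 10^7) = 3.25459 × 10^21 m³/s²
GM ≈ 3.255 × 10^21 m³/s²

Final answer: GM = 3.255 × 10^21 m³/s²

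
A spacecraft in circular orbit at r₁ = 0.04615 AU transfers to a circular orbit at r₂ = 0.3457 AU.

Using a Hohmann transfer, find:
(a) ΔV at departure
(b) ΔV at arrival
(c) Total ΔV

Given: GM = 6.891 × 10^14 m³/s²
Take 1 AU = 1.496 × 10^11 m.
r₁ = 0.04615 AU = 6.90404 × 10^9 m
r₂ = 0.3457 AU = 5.17167 × 10^10 m
GM = 6.891 × 10^14 m³/s²
Transfer ellipse: a_t = (r₁ + r₂)/2 = 2.93104 × 10^10 m
Circular speed at r₁: v₁ = √(GM/r₁) = 315.929 m/s
Transfer speed at r₁ (periapsis): v₁ₜ = √(GM(2/r₁ − 1/a_t)) = 419.657 m/s
(a) ΔV₁ = v₁ₜ − v₁ = 103.728 m/s ≈ 103.7 m/s
Circular speed at r₂: v₂ = √(GM/r₂) = 115.432 m/s
Transfer speed at r₂ (apoapsis): v₂ₜ = √(GM(2/r₂ − 1/a_t)) = 56.023 m/s
(b) ΔV₂ = v₂ − v₂ₜ = 59.4088 m/s ≈ 59.41 m/s
(c) ΔV_total = ΔV₁ + ΔV₂ = 163.137 m/s ≈ 163.1 m/s

Final answer:
(a) ΔV₁ = 103.7 m/s
(b) ΔV₂ = 59.41 m/s
(c) ΔV_total = 163.1 m/s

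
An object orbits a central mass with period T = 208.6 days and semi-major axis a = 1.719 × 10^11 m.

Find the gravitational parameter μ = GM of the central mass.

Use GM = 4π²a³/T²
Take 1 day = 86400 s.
T = 208.6 days = 1.8023 × 10^7 s
a = 1.719 × 10^11 m
a³ = 5.07958 × 10^33 m³
T² = 3.2483 × 10^14 s²
GM = 4π² × (5.07958 × 10^33) / (3.2483 × 10^14) = 6.1735 × 10^20 m³/s²
GM ≈ 6.173 × 10^20 m³/s²

Final answer: GM = 6.173 × 10^20 m³/s²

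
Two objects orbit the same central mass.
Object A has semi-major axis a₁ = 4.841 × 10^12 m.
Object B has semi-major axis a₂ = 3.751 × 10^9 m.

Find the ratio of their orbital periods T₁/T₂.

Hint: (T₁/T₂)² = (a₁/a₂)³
a₁ = 4.841 × 10^12 m
a₂ = 3.751 × 10^9 m
a₁/a₂ = 1290.59
T₁/T₂ = (a₁/a₂)^(3/2) = (1290.59)^1.5 = 46364.1

Final answer: T₁/T₂ = 4.636 × 10^4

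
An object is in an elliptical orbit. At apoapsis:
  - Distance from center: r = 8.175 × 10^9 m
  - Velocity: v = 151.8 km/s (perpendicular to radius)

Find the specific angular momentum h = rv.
r = 8.175 × 10^9 m
v = 151.8 km/s = 151800 m/s
h = rv = 8.175 × 10^9 × 151800 = 1.24097 × 10^15 m²/s ≈ 1.241 × 10^15 m²/s

Final answer: h = 1.241 × 10^15 m²/s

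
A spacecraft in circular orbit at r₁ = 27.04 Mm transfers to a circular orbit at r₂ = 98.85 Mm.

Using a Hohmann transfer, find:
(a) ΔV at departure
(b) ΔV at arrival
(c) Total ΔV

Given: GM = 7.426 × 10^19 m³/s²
r₁ = 27.04 Mm = 2.704 × 10^7 m
r₂ = 98.85 Mm = 9.885 × 10^7 m
GM = 7.426 × 10^19 m³/s²
Transfer ellipse: a_t = (r₁ + r₂)/2 = 6.2945 × 10^7 m
Circular speed at r₁: v₁ = √(GM/r₁) = 1.6572 × 10^6 m/s
Transfer speed at r₁ (periapsis): v₁ₜ = √(GM(2/r₁ − 1/a_t)) = 2.07674 × 10^6 m/s
(a) ΔV₁ = v₁ₜ − v₁ = 419542 m/s ≈ 419.5 km/s
Circular speed at r₂: v₂ = √(GM/r₂) = 866741 m/s
Transfer speed at r₂ (apoapsis): v₂ₜ = √(GM(2/r₂ − 1/a_t)) = 568083 m/s
(b) ΔV₂ = v₂ − v₂ₜ = 298658 m/s ≈ 298.7 km/s
(c) ΔV_total = ΔV₁ + ΔV₂ = 718199 m/s ≈ 718.2 km/s

Final answer:
(a) ΔV₁ = 419.5 km/s
(b) ΔV₂ = 298.7 km/s
(c) ΔV_total = 718.2 km/s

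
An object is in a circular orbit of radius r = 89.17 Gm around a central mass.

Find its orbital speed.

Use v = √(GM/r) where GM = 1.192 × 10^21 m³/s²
r = 89.17 Gm = 8.917 × 10^10 m
GM = 1.192 × 10^21 m³/s²
GM/r = (1.192 × 10^21) / (8.917 × 10^10) = 1.33677 × 10^10 m²/s²
v = √(GM/r) = 115619 m/s ≈ 115.6 km/s

Final answer: 115.6 km/s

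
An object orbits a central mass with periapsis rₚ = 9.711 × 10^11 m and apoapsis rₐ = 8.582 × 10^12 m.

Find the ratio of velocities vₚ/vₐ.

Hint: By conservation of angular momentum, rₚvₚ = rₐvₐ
rₚ = 9.711 × 10^11 m
rₐ = 8.582 × 10^12 m
rₚvₚ = rₐvₐ  ⇒  vₚ/vₐ = rₐ/rₚ
vₚ/vₐ = (8.582 × 10^12) / (9.711 × 10^11) = 8.8374

Final answer: vₚ/vₐ = 8.837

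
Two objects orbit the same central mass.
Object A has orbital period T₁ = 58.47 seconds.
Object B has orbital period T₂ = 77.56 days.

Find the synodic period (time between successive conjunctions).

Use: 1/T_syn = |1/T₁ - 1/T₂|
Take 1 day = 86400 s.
T₁ = 58.47 seconds
T₂ = 77.56 days = 6.70118 × 10^6 s
1/T₁ = 0.0171028 s⁻¹
1/T₂ = 1.49227 × 10^-7 s⁻¹
|1/T₁ − 1/T₂| = 0.0171026 s⁻¹
T_syn = 1 / |1/T₁ − 1/T₂| = 58.4705 s ≈ 58.47 seconds

Final answer: T_syn = 58.47 seconds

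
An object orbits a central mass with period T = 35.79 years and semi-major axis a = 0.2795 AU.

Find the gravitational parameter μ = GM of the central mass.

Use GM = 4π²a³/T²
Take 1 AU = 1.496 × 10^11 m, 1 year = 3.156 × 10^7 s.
T = 35.79 years = 1.12953 × 10^9 s
a = 0.2795 AU = 4.18132 × 10^10 m
a³ = 7.31038 × 10^31 m³
T² = 1.27584 × 10^18 s²
GM = 4π² × (7.31038 × 10^31) / (1.27584 × 10^18) = 2.26205 × 10^15 m³/s²
GM ≈ 2.262 × 10^15 m³/s²

Final answer: GM = 2.262 × 10^15 m³/s²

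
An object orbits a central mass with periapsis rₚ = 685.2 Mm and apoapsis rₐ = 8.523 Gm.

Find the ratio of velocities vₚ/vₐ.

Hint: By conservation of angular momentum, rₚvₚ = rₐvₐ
rₚ = 685.2 Mm = 6.852 × 10^8 m
rₐ = 8.523 Gm = 8.523 × 10^9 m
rₚvₚ = rₐvₐ  ⇒  vₚ/vₐ = rₐ/rₚ
vₚ/vₐ = (8.523 × 10^9) / (6.852 × 10^8) = 12.4387

Final answer: vₚ/vₐ = 12.44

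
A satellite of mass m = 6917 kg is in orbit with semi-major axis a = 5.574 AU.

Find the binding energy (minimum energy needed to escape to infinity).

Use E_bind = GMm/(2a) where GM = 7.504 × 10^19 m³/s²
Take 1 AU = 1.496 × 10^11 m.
a = 5.574 AU = 8.3387 × 10^11 m
GM = 7.504 × 10^19 m³/s²
m = 6917 kg
GMm = 7.504 × 10^19 × 6917 = 5.19052 × 10^23 m³·kg/s²
2a = 1.66774 × 10^12 m
E_bind = GMm/(2a) = 3.1123 × 10^11 J ≈ 311.2 GJ

Final answer: 311.2 GJ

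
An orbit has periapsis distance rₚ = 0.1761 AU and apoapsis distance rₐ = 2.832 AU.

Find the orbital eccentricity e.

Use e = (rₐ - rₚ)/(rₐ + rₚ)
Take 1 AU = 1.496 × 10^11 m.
rₚ = 0.1761 AU = 2.63446 × 10^10 m
rₐ = 2.832 AU = 4.23667 × 10^11 m
rₐ − rₚ = 3.97323 × 10^11 m
rₐ + rₚ = 4.50012 × 10^11 m
e = (rₐ − rₚ)/(rₐ + rₚ) = 0.882916

Final answer: e = 0.8829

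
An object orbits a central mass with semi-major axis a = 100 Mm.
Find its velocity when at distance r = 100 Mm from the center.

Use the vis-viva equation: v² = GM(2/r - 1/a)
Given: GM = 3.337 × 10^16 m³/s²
a = 100 Mm = 1 × 10^8 m
r = 100 Mm = 1 × 10^8 m
GM = 3.337 × 10^16 m³/s²
2/r − 1/a = 2 × 10^-8 − 1 × 10^-8 = 1 × 10^-8 m⁻¹
v² = GM (2/r − 1/a) = 3.337 × 10^8 m²/s²
v = 18267.5 m/s ≈ 18.27 km/s

Final answer: 18.27 km/s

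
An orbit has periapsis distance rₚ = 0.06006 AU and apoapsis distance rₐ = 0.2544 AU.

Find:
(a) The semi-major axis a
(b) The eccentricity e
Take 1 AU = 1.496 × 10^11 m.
rₚ = 0.06006 AU = 8.98498 × 10^9 m
rₐ = 0.2544 AU = 3.80582 × 10^10 m
(a) a = (rₚ + rₐ)/2 = 2.35216 × 10^10 m ≈ 0.1572 AU
(b) e = (rₐ − rₚ)/(rₐ + rₚ) = (2.90733 × 10^10) / (4.70432 × 10^10) = 0.618012

Final answer:
(a) a = 0.1572 AU
(b) e = 0.618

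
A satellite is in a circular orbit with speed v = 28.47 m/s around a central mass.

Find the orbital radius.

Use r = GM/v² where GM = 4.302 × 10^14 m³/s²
v = 28.47 m/s
GM = 4.302 × 10^14 m³/s²
v² = 810.541 m²/s²
r = GM/v² = (4.302 × 10^14) / 810.541 = 5.30757 × 10^11 m ≈ 530.8 Gm

Final answer: 530.8 Gm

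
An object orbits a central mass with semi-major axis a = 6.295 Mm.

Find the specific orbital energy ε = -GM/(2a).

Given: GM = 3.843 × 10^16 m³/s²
a = 6.295 Mm = 6.295 × 10^6 m
GM = 3.843 × 10^16 m³/s²
2a = 1.259 × 10^7 m
ε = −GM/(2a) = -3.05242 × 10^9 J/kg ≈ -3.052 GJ/kg

Final answer: -3.052 GJ/kg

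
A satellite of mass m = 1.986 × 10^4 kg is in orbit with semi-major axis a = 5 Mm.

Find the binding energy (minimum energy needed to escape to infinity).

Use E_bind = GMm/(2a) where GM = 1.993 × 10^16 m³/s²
a = 5 Mm = 5 × 10^6 m
GM = 1.993 × 10^16 m³/s²
m = 1.986 × 10^4 kg
GMm = 1.993 × 10^16 × 19860 = 3.9581 × 10^20 m³·kg/s²
2a = 1 × 10^7 m
E_bind = GMm/(2a) = 3.9581 × 10^13 J ≈ 39.58 TJ

Final answer: 39.58 TJ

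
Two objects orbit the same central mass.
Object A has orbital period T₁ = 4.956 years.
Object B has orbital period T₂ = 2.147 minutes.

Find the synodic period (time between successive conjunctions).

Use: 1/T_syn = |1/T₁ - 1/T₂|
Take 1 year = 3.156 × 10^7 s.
T₁ = 4.956 years = 1.56411 × 10^8 s
T₂ = 2.147 minutes = 128.82 s
1/T₁ = 6.3934 × 10^-9 s⁻¹
1/T₂ = 0.00776277 s⁻¹
|1/T₁ − 1/T₂| = 0.00776276 s⁻¹
T_syn = 1 / |1/T₁ − 1/T₂| = 128.82 s ≈ 2.147 minutes

Final answer: T_syn = 2.147 minutes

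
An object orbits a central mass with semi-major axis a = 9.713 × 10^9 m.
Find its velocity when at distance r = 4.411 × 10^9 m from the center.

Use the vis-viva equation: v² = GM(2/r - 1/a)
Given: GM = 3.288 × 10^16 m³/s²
a = 9.713 × 10^9 m
r = 4.411 × 10^9 m
GM = 3.288 × 10^16 m³/s²
2/r − 1/a = 4.53412 × 10^-10 − 1.02955 × 10^-10 = 3.50457 × 10^-10 m⁻¹
v² = GM (2/r − 1/a) = 1.1523 × 10^7 m²/s²
v = 3394.56 m/s ≈ 3.395 km/s

Final answer: 3.395 km/s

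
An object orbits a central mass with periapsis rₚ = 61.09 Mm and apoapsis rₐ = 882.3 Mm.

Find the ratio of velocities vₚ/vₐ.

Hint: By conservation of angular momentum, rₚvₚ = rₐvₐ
rₚ = 61.09 Mm = 6.109 × 10^7 m
rₐ = 882.3 Mm = 8.823 × 10^8 m
rₚvₚ = rₐvₐ  ⇒  vₚ/vₐ = rₐ/rₚ
vₚ/vₐ = (8.823 × 10^8) / (6.109 × 10^7) = 14.4426

Final answer: vₚ/vₐ = 14.44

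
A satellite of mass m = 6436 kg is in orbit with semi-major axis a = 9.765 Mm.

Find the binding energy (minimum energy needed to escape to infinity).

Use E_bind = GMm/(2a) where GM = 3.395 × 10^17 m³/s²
a = 9.765 Mm = 9.765 × 10^6 m
GM = 3.395 × 10^17 m³/s²
m = 6436 kg
GMm = 3.395 × 10^17 × 6436 = 2.18502 × 10^21 m³·kg/s²
2a = 1.953 × 10^7 m
E_bind = GMm/(2a) = 1.1188 × 10^14 J ≈ 111.9 TJ

Final answer: 111.9 TJ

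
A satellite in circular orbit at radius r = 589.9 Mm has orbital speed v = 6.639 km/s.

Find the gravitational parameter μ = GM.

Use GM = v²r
r = 589.9 Mm = 5.899 × 10^8 m
v = 6.639 km/s = 6639 m/s
v² = 4.40763 × 10^7 m²/s²
GM = v²r = 4.40763 × 10^7 × 5.899 × 10^8 = 2.60006 × 10^16 m³/s²
GM ≈ 2.6 × 10^16 m³/s²

Final answer: GM = 2.6 × 10^16 m³/s²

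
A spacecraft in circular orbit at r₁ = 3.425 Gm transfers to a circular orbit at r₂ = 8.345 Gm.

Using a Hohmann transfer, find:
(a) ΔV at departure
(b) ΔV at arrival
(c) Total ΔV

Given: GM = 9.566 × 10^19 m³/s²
r₁ = 3.425 Gm = 3.425 × 10^9 m
r₂ = 8.345 Gm = 8.345 × 10^9 m
GM = 9.566 × 10^19 m³/s²
Transfer ellipse: a_t = (r₁ + r₂)/2 = 5.885 × 10^9 m
Circular speed at r₁: v₁ = √(GM/r₁) = 167122 m/s
Transfer speed at r₁ (periapsis): v₁ₜ = √(GM(2/r₁ − 1/a_t)) = 199010 m/s
(a) ΔV₁ = v₁ₜ − v₁ = 31887.5 m/s ≈ 31.89 km/s
Circular speed at r₂: v₂ = √(GM/r₂) = 107066 m/s
Transfer speed at r₂ (apoapsis): v₂ₜ = √(GM(2/r₂ − 1/a_t)) = 81678.7 m/s
(b) ΔV₂ = v₂ − v₂ₜ = 25387.4 m/s ≈ 25.39 km/s
(c) ΔV_total = ΔV₁ + ΔV₂ = 57274.8 m/s ≈ 57.27 km/s

Final answer:
(a) ΔV₁ = 31.89 km/s
(b) ΔV₂ = 25.39 km/s
(c) ΔV_total = 57.27 km/s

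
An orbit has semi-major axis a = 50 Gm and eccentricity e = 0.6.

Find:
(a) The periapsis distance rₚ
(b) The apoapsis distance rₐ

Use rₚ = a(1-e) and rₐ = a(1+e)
a = 50 Gm = 5 × 10^10 m
e = 0.6:  1 − e = 0.4,  1 + e = 1.6
(a) rₚ = a(1 − e) = 5 × 10^10 m × 0.4 = 2 × 10^10 m ≈ 20 Gm
(b) rₐ = a(1 + e) = 5 × 10^10 m × 1.6 = 8 × 10^10 m ≈ 80 Gm

Final answer:
(a) rₚ = 20 Gm
(b) rₐ = 80 Gm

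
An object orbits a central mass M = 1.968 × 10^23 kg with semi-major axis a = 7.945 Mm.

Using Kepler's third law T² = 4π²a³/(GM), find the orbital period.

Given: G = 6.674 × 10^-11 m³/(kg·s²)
M = 1.968 × 10^23 kg
GM = G × M = 6.674 × 10^-11 × 1.968 × 10^23 = 1.31344 × 10^13 m³/s²
a = 7.945 Mm = 7.945 × 10^6 m
a³ = 5.01512 × 10^20 m³
T = 2π √(a³/GM) = 2π √((5.01512 × 10^20) / (1.31344 × 10^13)) = 2π × 6179.24 s
T = 38825.3 s ≈ 10.78 hours

Final answer: 10.78 hours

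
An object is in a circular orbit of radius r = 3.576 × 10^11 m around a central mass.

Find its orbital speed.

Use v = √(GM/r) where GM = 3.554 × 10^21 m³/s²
r = 3.576 × 10^11 m
GM = 3.554 × 10^21 m³/s²
GM/r = (3.554 × 10^21) / (3.576 × 10^11) = 9.93848 × 10^9 m²/s²
v = √(GM/r) = 99691.9 m/s ≈ 99.69 km/s

Final answer: 99.69 km/s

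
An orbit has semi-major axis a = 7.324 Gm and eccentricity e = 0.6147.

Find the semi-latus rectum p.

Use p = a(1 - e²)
a = 7.324 Gm = 7.324 × 10^9 m
e = 0.6147,  e² = 0.377856,  1 − e² = 0.622144
p = a(1 − e²) = 7.324 × 10^9 m × 0.622144 = 4.55658 × 10^9 m ≈ 4.557 Gm

Final answer: p = 4.557 Gm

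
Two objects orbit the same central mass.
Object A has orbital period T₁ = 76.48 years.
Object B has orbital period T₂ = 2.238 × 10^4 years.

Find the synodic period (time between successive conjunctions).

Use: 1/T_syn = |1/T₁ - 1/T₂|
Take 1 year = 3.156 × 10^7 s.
T₁ = 76.48 years = 2.41371 × 10^9 s
T₂ = 2.238 × 10^4 years = 7.06313 × 10^11 s
1/T₁ = 4.143 × 10^-10 s⁻¹
1/T₂ = 1.4158 × 10^-12 s⁻¹
|1/T₁ − 1/T₂| = 4.12884 × 10^-10 s⁻¹
T_syn = 1 / |1/T₁ − 1/T₂| = 2.42199 × 10^9 s ≈ 76.74 years

Final answer: T_syn = 76.74 years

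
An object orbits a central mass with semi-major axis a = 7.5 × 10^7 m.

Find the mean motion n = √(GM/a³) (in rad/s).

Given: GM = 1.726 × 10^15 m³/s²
a = 7.5 × 10^7 m
GM = 1.726 × 10^15 m³/s²
a³ = 4.21875 × 10^23 m³
GM/a³ = (1.726 × 10^15) / (4.21875 × 10^23) = 4.09126 × 10^-9 s⁻²
n = √(GM/a³) = 6.3963 × 10^-5 rad/s ≈ 6.396 × 10^-5 rad/s

Final answer: n = 6.396 × 10^-5 rad/s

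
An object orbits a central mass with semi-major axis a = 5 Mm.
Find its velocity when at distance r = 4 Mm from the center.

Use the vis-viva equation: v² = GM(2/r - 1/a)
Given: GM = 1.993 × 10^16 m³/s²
a = 5 Mm = 5 × 10^6 m
r = 4 Mm = 4 × 10^6 m
GM = 1.993 × 10^16 m³/s²
2/r − 1/a = 5 × 10^-7 − 2 × 10^-7 = 3 × 10^-7 m⁻¹
v² = GM (2/r − 1/a) = 5.979 × 10^9 m²/s²
v = 77324 m/s ≈ 77.32 km/s

Final answer: 77.32 km/s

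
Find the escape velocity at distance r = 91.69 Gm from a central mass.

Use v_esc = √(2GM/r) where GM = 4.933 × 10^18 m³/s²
r = 91.69 Gm = 9.169 × 10^10 m
GM = 4.933 × 10^18 m³/s²
2GM/r = 2 × (4.933 × 10^18) / (9.169 × 10^10) = 1.07602 × 10^8 m²/s²
v_esc = √(2GM/r) = 10373.1 m/s ≈ 10.37 km/s

Final answer: 10.37 km/s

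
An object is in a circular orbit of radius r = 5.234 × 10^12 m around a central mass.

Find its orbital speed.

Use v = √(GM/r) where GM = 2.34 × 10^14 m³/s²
r = 5.234 × 10^12 m
GM = 2.34 × 10^14 m³/s²
GM/r = (2.34 × 10^14) / (5.234 × 10^12) = 44.7077 m²/s²
v = √(GM/r) = 6.68638 m/s ≈ 6.686 m/s

Final answer: 6.686 m/s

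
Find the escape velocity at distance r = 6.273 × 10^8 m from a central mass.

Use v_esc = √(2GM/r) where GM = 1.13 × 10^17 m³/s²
r = 6.273 × 10^8 m
GM = 1.13 × 10^17 m³/s²
2GM/r = 2 × (1.13 × 10^17) / (6.273 × 10^8) = 3.60274 × 10^8 m²/s²
v_esc = √(2GM/r) = 18980.9 m/s ≈ 18.98 km/s

Final answer: 18.98 km/s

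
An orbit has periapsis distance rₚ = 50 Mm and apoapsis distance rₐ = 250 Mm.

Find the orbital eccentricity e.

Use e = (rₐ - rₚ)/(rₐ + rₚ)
rₚ = 50 Mm = 5 × 10^7 m
rₐ = 250 Mm = 2.5 × 10^8 m
rₐ − rₚ = 2 × 10^8 m
rₐ + rₚ = 3 × 10^8 m
e = (rₐ − rₚ)/(rₐ + rₚ) = 0.666667

Final answer: e = 0.6667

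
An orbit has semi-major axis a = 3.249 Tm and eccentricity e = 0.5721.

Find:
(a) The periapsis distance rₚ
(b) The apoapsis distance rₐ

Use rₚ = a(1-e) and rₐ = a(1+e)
a = 3.249 Tm = 3.249 × 10^12 m
e = 0.5721:  1 − e = 0.4279,  1 + e = 1.5721
(a) rₚ = a(1 − e) = 3.249 × 10^12 m × 0.4279 = 1.39025 × 10^12 m ≈ 1.39 Tm
(b) rₐ = a(1 + e) = 3.249 × 10^12 m × 1.5721 = 5.10775 × 10^12 m ≈ 5.108 Tm

Final answer:
(a) rₚ = 1.39 Tm
(b) rₐ = 5.108 Tm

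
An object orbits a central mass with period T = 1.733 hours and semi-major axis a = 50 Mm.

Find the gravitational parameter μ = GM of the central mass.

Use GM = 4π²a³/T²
T = 1.733 hours = 6238.8 s
a = 50 Mm = 5 × 10^7 m
a³ = 1.25 × 10^23 m³
T² = 3.89226 × 10^7 s²
GM = 4π² × (1.25 × 10^23) / (3.89226 × 10^7) = 1.26785 × 10^17 m³/s²
GM ≈ 1.268 × 10^17 m³/s²

Final answer: GM = 1.268 × 10^17 m³/s²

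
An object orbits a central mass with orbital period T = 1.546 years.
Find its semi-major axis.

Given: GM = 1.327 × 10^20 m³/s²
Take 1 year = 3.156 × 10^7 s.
T = 1.546 years = 4.87918 × 10^7 s
GM = 1.327 × 10^20 m³/s²
Kepler's third law: a³ = GM T² / (4π²)
T² = 2.38064 × 10^15 s²
a³ = (1.327 × 10^20) × (2.38064 × 10^15) / (4π²) = 8.0021 × 10^33 m³
a = (a³)^(1/3) = 2.00018 × 10^11 m ≈ 200 Gm

Final answer: 200 Gm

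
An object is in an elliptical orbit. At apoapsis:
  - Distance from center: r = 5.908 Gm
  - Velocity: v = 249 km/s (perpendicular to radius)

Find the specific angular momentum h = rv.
r = 5.908 Gm = 5.908 × 10^9 m
v = 249 km/s = 249000 m/s
h = rv = 5.908 × 10^9 × 249000 = 1.47109 × 10^15 m²/s ≈ 1.471 × 10^15 m²/s

Final answer: h = 1.471 × 10^15 m²/s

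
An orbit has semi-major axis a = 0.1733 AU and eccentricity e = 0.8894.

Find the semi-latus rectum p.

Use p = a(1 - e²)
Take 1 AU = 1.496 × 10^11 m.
a = 0.1733 AU = 2.59257 × 10^10 m
e = 0.8894,  e² = 0.791032,  1 − e² = 0.208968
p = a(1 − e²) = 2.59257 × 10^10 m × 0.208968 = 5.41763 × 10^9 m ≈ 0.03621 AU

Final answer: p = 0.03621 AU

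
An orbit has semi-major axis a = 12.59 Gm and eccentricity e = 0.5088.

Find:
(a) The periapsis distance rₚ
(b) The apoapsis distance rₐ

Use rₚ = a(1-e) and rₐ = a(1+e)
a = 12.59 Gm = 1.259 × 10^10 m
e = 0.5088:  1 − e = 0.4912,  1 + e = 1.5088
(a) rₚ = a(1 − e) = 1.259 × 10^10 m × 0.4912 = 6.18421 × 10^9 m ≈ 6.184 Gm
(b) rₐ = a(1 + e) = 1.259 × 10^10 m × 1.5088 = 1.89958 × 10^10 m ≈ 19 Gm

Final answer:
(a) rₚ = 6.184 Gm
(b) rₐ = 19 Gm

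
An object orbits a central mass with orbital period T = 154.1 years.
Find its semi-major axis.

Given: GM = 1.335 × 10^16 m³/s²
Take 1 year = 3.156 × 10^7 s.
T = 154.1 years = 4.8634 × 10^9 s
GM = 1.335 × 10^16 m³/s²
Kepler's third law: a³ = GM T² / (4π²)
T² = 2.36526 × 10^19 s²
a³ = (1.335 × 10^16) × (2.36526 × 10^19) / (4π²) = 7.99836 × 10^33 m³
a = (a³)^(1/3) = 1.99986 × 10^11 m ≈ 200 Gm

Final answer: 200 Gm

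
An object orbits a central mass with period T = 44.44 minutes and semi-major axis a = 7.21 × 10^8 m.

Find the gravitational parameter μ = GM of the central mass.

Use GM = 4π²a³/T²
T = 44.44 minutes = 2666.4 s
a = 7.21 × 10^8 m
a³ = 3.74805 × 10^26 m³
T² = 7.10969 × 10^6 s²
GM = 4π² × (3.74805 × 10^26) / (7.10969 × 10^6) = 2.08121 × 10^21 m³/s²
GM ≈ 2.081 × 10^21 m³/s²

Final answer: GM = 2.081 × 10^21 m³/s²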